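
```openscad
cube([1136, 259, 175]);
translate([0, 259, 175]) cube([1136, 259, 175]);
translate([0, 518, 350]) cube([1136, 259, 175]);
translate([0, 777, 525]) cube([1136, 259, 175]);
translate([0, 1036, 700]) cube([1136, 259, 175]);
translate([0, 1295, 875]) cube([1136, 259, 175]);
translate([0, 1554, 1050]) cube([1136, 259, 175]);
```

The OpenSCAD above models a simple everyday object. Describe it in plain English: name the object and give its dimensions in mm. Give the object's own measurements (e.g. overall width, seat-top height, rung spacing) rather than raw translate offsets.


A straight staircase of 7 solid steps. Each step is 1136 mm wide (x), 259 mm deep (y, the going) and 175 mm tall (the rise). The first step rests on the floor; each subsequent step sits one going further in +y and one rise higher in +z, directly behind and above the previous step with no overlap.


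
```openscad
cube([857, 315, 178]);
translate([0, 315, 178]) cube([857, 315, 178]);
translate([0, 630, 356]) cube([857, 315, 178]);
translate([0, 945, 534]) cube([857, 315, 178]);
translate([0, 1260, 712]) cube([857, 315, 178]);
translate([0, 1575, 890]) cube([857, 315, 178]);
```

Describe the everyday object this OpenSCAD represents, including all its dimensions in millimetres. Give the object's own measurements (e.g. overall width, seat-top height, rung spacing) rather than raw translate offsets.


A straight staircase of 6 solid steps. Each step is 857 mm wide (x), 315 mm deep (y, the going) and 178 mm tall (the rise). The first step rests on the floor; each subsequent step sits one going further in +y and one rise higher in +z, directly behind and above the previous step with no overlap.


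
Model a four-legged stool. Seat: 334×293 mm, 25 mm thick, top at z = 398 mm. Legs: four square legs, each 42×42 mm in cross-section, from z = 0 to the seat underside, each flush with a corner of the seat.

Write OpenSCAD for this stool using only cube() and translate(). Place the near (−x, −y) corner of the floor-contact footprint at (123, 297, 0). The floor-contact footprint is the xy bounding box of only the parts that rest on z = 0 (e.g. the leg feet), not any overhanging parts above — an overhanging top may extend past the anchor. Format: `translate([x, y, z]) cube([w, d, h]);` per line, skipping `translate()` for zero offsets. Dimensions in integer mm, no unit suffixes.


// leg_h = 398 - 25 = 373
translate([123, 297, 373]) cube([334, 293, 25]);
translate([123, 297, 0]) cube([42, 42, 373]);
translate([415, 297, 0]) cube([42, 42, 373]);
translate([123, 548, 0]) cube([42, 42, 373]);
translate([415, 548, 0]) cube([42, 42, 373]);


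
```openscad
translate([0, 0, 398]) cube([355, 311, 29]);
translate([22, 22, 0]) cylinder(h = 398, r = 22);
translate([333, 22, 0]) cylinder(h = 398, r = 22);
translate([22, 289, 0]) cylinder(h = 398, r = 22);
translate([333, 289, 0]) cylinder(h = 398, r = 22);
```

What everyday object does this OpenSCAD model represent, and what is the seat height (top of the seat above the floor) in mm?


A stool. The seat height is 427 mm.

A 355×311×29 slab at z = 398 on four corner cylinders — a stool. The seat top is 398 + 29 = 427 mm.


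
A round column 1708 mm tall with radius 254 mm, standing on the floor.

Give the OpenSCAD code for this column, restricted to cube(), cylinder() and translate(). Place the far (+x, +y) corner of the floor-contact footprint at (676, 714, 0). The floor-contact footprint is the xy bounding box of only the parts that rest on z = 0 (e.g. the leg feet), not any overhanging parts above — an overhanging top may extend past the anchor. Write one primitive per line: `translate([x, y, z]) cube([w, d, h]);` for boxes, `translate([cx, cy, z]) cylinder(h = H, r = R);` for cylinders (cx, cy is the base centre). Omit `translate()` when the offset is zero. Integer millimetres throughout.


translate([422, 460, 0]) cylinder(h = 1708, r = 254);


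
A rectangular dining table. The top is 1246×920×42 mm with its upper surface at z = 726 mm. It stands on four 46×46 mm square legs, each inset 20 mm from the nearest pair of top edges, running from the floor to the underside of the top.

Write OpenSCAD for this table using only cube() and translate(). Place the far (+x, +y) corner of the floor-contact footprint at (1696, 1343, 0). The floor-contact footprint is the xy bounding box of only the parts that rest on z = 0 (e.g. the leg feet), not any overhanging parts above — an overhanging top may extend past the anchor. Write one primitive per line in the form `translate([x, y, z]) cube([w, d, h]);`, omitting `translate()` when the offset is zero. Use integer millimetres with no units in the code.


// leg_h = 726 - 42 = 684
translate([470, 443, 684]) cube([1246, 920, 42]);
translate([490, 463, 0]) cube([46, 46, 684]);
translate([1650, 463, 0]) cube([46, 46, 684]);
translate([490, 1297, 0]) cube([46, 46, 684]);
translate([1650, 1297, 0]) cube([46, 46, 684]);


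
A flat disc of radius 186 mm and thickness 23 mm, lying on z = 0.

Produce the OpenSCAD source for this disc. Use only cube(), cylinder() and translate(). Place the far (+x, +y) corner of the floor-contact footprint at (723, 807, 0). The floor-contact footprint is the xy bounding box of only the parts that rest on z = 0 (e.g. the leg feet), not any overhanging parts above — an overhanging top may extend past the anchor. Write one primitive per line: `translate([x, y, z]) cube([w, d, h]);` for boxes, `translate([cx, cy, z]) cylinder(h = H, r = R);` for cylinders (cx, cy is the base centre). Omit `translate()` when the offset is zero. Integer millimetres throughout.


translate([537, 621, 0]) cylinder(h = 23, r = 186);


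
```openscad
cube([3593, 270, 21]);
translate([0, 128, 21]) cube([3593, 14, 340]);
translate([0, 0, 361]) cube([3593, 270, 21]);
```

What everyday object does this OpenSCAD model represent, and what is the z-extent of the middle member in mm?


An I-beam. The web height is 340 mm.

Two wide flanges with a thin centred web — an I-beam. Overall 382 mm minus two 21 mm flanges gives a web of 382 − 2·21 = 340 mm.


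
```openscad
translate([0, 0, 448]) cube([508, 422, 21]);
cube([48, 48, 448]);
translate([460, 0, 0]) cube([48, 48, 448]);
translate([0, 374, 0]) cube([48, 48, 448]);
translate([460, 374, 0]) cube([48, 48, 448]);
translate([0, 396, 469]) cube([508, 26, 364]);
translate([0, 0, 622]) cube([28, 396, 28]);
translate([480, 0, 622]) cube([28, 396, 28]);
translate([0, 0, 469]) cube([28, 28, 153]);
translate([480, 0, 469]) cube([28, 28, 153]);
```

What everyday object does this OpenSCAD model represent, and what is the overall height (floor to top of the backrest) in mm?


A chair. The overall height is 833 mm.

A slab on four corner posts with a tall panel at the back — a chair. The seat slab sits at z = 448 with thickness 21, and the 364 mm backrest starts at the seat top, so the overall height is 448 + 21 + 364 = 833 mm.


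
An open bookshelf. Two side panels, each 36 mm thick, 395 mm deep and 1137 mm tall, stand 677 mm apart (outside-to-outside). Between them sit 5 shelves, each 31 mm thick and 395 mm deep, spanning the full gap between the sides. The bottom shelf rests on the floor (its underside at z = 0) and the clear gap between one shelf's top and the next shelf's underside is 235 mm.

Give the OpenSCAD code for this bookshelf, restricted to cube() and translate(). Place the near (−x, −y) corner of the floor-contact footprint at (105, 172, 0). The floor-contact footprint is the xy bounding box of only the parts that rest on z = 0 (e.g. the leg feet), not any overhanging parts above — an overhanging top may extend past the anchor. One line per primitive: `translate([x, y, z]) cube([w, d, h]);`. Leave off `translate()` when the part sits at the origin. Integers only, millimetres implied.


translate([105, 172, 0]) cube([36, 395, 1137]);
translate([746, 172, 0]) cube([36, 395, 1137]);
translate([141, 172, 0]) cube([605, 395, 31]);
translate([141, 172, 266]) cube([605, 395, 31]);
translate([141, 172, 532]) cube([605, 395, 31]);
translate([141, 172, 798]) cube([605, 395, 31]);
translate([141, 172, 1064]) cube([605, 395, 31]);


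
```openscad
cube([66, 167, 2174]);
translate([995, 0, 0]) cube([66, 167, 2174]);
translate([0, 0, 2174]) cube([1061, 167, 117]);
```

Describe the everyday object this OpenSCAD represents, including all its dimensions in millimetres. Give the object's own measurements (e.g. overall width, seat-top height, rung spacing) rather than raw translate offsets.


A door frame. The clear opening is 929 mm wide and 2174 mm high. Two 66 mm wide jambs, 167 mm deep, stand either side of the opening from the floor to the top of the opening. A 117 mm thick head sits across the top of both jambs, spanning the full outside width of the frame.


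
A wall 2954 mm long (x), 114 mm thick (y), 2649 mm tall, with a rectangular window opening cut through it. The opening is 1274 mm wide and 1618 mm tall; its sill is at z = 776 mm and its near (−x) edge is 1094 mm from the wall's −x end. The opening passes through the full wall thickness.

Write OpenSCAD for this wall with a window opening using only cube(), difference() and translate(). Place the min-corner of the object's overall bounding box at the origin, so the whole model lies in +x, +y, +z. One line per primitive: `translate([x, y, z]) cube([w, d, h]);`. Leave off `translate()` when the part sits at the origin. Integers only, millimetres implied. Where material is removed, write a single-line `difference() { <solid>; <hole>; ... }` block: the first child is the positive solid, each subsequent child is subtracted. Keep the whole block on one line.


difference() { cube([2954, 114, 2649]); translate([1094, 0, 776]) cube([1274, 114, 1618]); }


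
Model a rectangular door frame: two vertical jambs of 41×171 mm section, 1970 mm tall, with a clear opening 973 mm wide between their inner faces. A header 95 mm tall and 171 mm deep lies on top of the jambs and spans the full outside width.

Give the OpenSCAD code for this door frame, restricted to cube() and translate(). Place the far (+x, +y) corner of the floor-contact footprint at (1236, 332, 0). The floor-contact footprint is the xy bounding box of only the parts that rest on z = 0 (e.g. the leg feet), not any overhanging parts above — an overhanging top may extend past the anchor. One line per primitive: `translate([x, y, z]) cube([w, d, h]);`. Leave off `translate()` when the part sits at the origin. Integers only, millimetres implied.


translate([181, 161, 0]) cube([41, 171, 1970]);
translate([1195, 161, 0]) cube([41, 171, 1970]);
translate([181, 161, 1970]) cube([1055, 171, 95]);


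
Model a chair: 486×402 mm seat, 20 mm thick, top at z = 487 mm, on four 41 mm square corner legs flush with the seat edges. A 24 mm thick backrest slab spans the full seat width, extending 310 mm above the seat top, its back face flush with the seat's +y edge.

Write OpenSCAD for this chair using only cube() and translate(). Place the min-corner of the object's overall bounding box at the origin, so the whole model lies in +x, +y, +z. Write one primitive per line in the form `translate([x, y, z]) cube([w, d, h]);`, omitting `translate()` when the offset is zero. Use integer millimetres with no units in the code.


translate([0, 0, 467]) cube([486, 402, 20]);
cube([41, 41, 467]);
translate([445, 0, 0]) cube([41, 41, 467]);
translate([0, 361, 0]) cube([41, 41, 467]);
translate([445, 361, 0]) cube([41, 41, 467]);
translate([0, 378, 487]) cube([486, 24, 310]);


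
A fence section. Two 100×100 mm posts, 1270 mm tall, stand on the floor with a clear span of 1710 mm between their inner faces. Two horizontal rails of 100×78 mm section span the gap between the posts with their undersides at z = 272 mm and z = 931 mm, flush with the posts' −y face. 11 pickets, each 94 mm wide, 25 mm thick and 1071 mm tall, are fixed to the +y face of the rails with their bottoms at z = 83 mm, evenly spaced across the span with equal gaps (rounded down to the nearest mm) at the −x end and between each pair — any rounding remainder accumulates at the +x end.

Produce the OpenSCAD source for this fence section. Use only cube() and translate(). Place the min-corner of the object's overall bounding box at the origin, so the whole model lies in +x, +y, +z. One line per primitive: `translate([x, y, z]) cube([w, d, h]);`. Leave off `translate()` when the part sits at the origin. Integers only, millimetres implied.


cube([100, 100, 1270]);
translate([1810, 0, 0]) cube([100, 100, 1270]);
translate([100, 0, 272]) cube([1710, 100, 78]);
translate([100, 0, 931]) cube([1710, 100, 78]);
translate([156, 100, 83]) cube([94, 25, 1071]);
translate([306, 100, 83]) cube([94, 25, 1071]);
translate([456, 100, 83]) cube([94, 25, 1071]);
translate([606, 100, 83]) cube([94, 25, 1071]);
translate([756, 100, 83]) cube([94, 25, 1071]);
translate([906, 100, 83]) cube([94, 25, 1071]);
translate([1056, 100, 83]) cube([94, 25, 1071]);
translate([1206, 100, 83]) cube([94, 25, 1071]);
translate([1356, 100, 83]) cube([94, 25, 1071]);
translate([1506, 100, 83]) cube([94, 25, 1071]);
translate([1656, 100, 83]) cube([94, 25, 1071]);


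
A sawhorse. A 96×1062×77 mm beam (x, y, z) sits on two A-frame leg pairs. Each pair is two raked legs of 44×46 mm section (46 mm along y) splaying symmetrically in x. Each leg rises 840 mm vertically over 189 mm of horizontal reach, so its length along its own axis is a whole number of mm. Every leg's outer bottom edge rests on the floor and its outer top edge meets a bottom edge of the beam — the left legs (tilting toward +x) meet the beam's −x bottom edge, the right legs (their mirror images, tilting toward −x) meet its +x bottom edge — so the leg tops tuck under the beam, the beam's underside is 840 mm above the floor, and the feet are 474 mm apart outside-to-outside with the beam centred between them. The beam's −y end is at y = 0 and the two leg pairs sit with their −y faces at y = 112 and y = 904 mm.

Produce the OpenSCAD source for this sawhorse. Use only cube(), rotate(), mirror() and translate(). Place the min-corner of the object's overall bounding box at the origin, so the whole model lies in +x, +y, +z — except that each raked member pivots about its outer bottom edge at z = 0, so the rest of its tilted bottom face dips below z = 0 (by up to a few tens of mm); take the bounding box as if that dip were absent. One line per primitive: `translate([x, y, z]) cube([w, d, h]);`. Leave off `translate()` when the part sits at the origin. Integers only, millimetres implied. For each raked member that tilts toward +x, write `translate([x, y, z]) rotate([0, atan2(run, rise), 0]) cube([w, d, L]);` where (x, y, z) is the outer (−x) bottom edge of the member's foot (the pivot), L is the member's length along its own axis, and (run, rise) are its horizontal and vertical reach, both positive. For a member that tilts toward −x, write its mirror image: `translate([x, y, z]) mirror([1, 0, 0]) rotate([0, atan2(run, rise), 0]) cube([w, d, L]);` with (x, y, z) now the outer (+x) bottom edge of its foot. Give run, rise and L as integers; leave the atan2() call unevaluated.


translate([189, 0, 840]) cube([96, 1062, 77]);
translate([0, 112, 0]) rotate([0, atan2(189, 840), 0]) cube([44, 46, 861]);
translate([474, 112, 0]) mirror([1, 0, 0]) rotate([0, atan2(189, 840), 0]) cube([44, 46, 861]);
translate([0, 904, 0]) rotate([0, atan2(189, 840), 0]) cube([44, 46, 861]);
translate([474, 904, 0]) mirror([1, 0, 0]) rotate([0, atan2(189, 840), 0]) cube([44, 46, 861]);


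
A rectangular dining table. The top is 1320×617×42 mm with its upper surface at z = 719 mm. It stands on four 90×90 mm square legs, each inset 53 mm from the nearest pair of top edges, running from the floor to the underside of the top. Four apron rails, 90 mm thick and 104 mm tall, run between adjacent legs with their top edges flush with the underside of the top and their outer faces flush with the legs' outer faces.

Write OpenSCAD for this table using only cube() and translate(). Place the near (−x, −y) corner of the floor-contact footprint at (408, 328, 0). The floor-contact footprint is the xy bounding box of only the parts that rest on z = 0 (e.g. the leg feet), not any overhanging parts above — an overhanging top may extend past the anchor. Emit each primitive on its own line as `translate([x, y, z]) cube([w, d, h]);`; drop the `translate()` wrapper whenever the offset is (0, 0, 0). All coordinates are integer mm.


// leg_h = 719 - 42 = 677
// apron z = 677 - 104 = 573
translate([355, 275, 677]) cube([1320, 617, 42]);
translate([408, 328, 0]) cube([90, 90, 677]);
translate([1532, 328, 0]) cube([90, 90, 677]);
translate([408, 749, 0]) cube([90, 90, 677]);
translate([1532, 749, 0]) cube([90, 90, 677]);
translate([498, 328, 573]) cube([1034, 90, 104]);
translate([498, 749, 573]) cube([1034, 90, 104]);
translate([408, 418, 573]) cube([90, 331, 104]);
translate([1532, 418, 573]) cube([90, 331, 104]);


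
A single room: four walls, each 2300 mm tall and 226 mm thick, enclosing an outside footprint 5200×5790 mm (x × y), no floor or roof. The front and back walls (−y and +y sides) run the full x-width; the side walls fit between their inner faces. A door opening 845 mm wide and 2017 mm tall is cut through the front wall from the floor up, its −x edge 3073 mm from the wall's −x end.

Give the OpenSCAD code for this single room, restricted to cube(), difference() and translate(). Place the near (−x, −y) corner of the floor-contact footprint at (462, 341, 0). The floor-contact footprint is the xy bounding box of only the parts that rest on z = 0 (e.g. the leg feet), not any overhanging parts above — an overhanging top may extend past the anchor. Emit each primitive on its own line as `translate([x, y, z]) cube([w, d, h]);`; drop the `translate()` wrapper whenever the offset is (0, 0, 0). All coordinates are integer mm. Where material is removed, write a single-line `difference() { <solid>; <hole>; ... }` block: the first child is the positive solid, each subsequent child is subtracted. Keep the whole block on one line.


difference() { translate([462, 341, 0]) cube([5200, 226, 2300]); translate([3535, 341, 0]) cube([845, 226, 2017]); }
translate([462, 5905, 0]) cube([5200, 226, 2300]);
translate([462, 567, 0]) cube([226, 5338, 2300]);
translate([5436, 567, 0]) cube([226, 5338, 2300]);


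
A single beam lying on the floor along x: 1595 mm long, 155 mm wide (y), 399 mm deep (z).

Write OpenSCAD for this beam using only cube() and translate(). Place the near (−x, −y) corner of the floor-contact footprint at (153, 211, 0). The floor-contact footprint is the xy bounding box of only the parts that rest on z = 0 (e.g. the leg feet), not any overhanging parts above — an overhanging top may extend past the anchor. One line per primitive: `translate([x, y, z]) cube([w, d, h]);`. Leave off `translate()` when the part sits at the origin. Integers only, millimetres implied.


translate([153, 211, 0]) cube([1595, 155, 399]);


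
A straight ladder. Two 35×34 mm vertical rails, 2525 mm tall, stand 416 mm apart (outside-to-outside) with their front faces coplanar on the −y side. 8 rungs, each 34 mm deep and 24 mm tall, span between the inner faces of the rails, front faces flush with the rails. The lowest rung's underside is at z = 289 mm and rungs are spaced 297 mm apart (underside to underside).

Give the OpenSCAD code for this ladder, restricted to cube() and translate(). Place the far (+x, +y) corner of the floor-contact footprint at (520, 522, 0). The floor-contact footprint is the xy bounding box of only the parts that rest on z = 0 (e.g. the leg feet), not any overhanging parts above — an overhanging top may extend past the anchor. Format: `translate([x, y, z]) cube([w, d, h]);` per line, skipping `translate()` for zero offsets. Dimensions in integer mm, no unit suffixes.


translate([104, 488, 0]) cube([35, 34, 2525]);
translate([485, 488, 0]) cube([35, 34, 2525]);
translate([139, 488, 289]) cube([346, 34, 24]);
translate([139, 488, 586]) cube([346, 34, 24]);
translate([139, 488, 883]) cube([346, 34, 24]);
translate([139, 488, 1180]) cube([346, 34, 24]);
translate([139, 488, 1477]) cube([346, 34, 24]);
translate([139, 488, 1774]) cube([346, 34, 24]);
translate([139, 488, 2071]) cube([346, 34, 24]);
translate([139, 488, 2368]) cube([346, 34, 24]);


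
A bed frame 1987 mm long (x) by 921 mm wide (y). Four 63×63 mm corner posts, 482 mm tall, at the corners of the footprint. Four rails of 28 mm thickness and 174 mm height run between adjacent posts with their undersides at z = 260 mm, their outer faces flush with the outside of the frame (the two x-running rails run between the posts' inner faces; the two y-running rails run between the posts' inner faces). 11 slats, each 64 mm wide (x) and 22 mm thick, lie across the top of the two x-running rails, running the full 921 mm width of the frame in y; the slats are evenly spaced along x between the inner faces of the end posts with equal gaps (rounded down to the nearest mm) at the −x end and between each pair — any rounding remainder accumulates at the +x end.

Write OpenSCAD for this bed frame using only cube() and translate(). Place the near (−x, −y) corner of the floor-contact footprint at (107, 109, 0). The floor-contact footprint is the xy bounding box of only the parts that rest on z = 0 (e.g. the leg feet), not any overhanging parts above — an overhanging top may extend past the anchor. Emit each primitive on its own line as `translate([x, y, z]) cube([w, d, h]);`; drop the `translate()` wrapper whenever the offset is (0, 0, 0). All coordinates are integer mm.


translate([107, 109, 0]) cube([63, 63, 482]);
translate([107, 967, 0]) cube([63, 63, 482]);
translate([2031, 109, 0]) cube([63, 63, 482]);
translate([2031, 967, 0]) cube([63, 63, 482]);
translate([170, 109, 260]) cube([1861, 28, 174]);
translate([170, 1002, 260]) cube([1861, 28, 174]);
translate([107, 172, 260]) cube([28, 795, 174]);
translate([2066, 172, 260]) cube([28, 795, 174]);
translate([266, 109, 434]) cube([64, 921, 22]);
translate([426, 109, 434]) cube([64, 921, 22]);
translate([586, 109, 434]) cube([64, 921, 22]);
translate([746, 109, 434]) cube([64, 921, 22]);
translate([906, 109, 434]) cube([64, 921, 22]);
translate([1066, 109, 434]) cube([64, 921, 22]);
translate([1226, 109, 434]) cube([64, 921, 22]);
translate([1386, 109, 434]) cube([64, 921, 22]);
translate([1546, 109, 434]) cube([64, 921, 22]);
translate([1706, 109, 434]) cube([64, 921, 22]);
translate([1866, 109, 434]) cube([64, 921, 22]);


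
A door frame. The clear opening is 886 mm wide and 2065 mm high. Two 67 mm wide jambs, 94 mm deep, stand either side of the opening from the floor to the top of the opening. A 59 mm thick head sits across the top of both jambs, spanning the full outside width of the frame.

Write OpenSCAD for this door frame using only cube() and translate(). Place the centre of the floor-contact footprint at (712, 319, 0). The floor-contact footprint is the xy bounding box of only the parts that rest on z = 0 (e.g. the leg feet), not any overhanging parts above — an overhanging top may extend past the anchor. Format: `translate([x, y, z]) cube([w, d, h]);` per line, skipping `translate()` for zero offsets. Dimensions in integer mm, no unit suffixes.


translate([202, 272, 0]) cube([67, 94, 2065]);
translate([1155, 272, 0]) cube([67, 94, 2065]);
translate([202, 272, 2065]) cube([1020, 94, 59]);


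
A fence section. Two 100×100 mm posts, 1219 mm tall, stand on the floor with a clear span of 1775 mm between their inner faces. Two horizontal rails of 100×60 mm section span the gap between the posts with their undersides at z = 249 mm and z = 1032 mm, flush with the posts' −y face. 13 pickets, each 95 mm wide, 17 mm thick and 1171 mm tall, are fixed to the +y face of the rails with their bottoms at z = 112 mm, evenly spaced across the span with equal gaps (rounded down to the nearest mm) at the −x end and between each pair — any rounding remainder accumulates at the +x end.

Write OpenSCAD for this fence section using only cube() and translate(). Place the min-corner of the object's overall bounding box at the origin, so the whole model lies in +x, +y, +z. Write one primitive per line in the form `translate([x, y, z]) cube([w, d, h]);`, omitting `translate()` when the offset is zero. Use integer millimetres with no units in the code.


cube([100, 100, 1219]);
translate([1875, 0, 0]) cube([100, 100, 1219]);
translate([100, 0, 249]) cube([1775, 100, 60]);
translate([100, 0, 1032]) cube([1775, 100, 60]);
translate([138, 100, 112]) cube([95, 17, 1171]);
translate([271, 100, 112]) cube([95, 17, 1171]);
translate([404, 100, 112]) cube([95, 17, 1171]);
translate([537, 100, 112]) cube([95, 17, 1171]);
translate([670, 100, 112]) cube([95, 17, 1171]);
translate([803, 100, 112]) cube([95, 17, 1171]);
translate([936, 100, 112]) cube([95, 17, 1171]);
translate([1069, 100, 112]) cube([95, 17, 1171]);
translate([1202, 100, 112]) cube([95, 17, 1171]);
translate([1335, 100, 112]) cube([95, 17, 1171]);
translate([1468, 100, 112]) cube([95, 17, 1171]);
translate([1601, 100, 112]) cube([95, 17, 1171]);
translate([1734, 100, 112]) cube([95, 17, 1171]);


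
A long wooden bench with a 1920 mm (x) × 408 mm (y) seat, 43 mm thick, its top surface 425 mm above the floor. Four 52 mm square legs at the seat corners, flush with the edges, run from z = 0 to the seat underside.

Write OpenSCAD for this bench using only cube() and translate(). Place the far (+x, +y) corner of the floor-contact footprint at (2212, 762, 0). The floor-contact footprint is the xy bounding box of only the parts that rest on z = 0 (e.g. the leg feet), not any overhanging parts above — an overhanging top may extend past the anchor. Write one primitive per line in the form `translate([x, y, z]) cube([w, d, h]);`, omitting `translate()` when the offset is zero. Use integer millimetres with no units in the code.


translate([292, 354, 382]) cube([1920, 408, 43]);
translate([292, 354, 0]) cube([52, 52, 382]);
translate([292, 710, 0]) cube([52, 52, 382]);
translate([2160, 354, 0]) cube([52, 52, 382]);
translate([2160, 710, 0]) cube([52, 52, 382]);


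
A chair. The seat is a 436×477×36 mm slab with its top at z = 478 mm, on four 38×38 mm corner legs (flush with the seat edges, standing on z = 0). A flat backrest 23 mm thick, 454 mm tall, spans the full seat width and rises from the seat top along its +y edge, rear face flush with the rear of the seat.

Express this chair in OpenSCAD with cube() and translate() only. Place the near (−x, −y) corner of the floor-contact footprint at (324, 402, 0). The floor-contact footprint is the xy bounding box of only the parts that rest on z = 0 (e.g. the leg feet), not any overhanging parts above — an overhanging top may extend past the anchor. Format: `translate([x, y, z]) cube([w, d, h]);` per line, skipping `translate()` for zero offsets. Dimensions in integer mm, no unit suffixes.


translate([324, 402, 442]) cube([436, 477, 36]);
translate([324, 402, 0]) cube([38, 38, 442]);
translate([722, 402, 0]) cube([38, 38, 442]);
translate([324, 841, 0]) cube([38, 38, 442]);
translate([722, 841, 0]) cube([38, 38, 442]);
translate([324, 856, 478]) cube([436, 23, 454]);


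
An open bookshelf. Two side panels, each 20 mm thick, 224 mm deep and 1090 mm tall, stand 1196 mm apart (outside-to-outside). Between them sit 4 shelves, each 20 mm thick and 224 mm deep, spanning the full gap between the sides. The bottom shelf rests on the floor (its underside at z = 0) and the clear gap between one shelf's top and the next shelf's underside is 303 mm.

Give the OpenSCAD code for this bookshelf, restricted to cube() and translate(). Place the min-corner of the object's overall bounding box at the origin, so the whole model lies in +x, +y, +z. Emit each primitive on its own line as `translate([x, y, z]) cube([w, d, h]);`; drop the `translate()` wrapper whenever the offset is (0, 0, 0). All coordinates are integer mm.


cube([20, 224, 1090]);
translate([1176, 0, 0]) cube([20, 224, 1090]);
translate([20, 0, 0]) cube([1156, 224, 20]);
translate([20, 0, 323]) cube([1156, 224, 20]);
translate([20, 0, 646]) cube([1156, 224, 20]);
translate([20, 0, 969]) cube([1156, 224, 20]);


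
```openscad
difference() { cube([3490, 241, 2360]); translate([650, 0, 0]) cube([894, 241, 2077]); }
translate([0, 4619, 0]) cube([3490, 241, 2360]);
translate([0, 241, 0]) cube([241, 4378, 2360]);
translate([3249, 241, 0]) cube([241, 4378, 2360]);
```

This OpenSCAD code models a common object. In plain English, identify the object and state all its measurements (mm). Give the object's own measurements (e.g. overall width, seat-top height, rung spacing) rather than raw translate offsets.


A single room: four walls, each 2360 mm tall and 241 mm thick, enclosing an outside footprint 3490×4860 mm (x × y), no floor or roof. The front and back walls (−y and +y sides) run the full x-width; the side walls fit between their inner faces. A door opening 894 mm wide and 2077 mm tall is cut through the front wall from the floor up, its −x edge 650 mm from the wall's −x end.


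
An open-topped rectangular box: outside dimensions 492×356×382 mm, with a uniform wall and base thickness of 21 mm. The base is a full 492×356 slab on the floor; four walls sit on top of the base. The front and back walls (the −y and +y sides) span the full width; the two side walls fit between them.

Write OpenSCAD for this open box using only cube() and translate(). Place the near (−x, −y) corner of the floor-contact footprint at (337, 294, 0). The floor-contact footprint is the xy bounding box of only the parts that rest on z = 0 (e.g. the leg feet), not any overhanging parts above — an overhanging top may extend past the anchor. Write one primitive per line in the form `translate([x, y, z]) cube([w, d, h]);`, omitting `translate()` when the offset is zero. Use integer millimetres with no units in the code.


translate([337, 294, 0]) cube([492, 356, 21]);
translate([337, 294, 21]) cube([492, 21, 361]);
translate([337, 629, 21]) cube([492, 21, 361]);
translate([337, 315, 21]) cube([21, 314, 361]);
translate([808, 315, 21]) cube([21, 314, 361]);


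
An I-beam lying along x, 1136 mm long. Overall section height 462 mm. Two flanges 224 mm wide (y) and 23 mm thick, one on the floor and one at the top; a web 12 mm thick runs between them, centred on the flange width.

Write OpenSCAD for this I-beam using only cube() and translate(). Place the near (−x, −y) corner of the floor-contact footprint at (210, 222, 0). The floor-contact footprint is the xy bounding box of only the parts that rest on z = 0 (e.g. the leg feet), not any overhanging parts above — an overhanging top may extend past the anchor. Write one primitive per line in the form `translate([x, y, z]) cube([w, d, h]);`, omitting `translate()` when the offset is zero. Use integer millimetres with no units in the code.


translate([210, 222, 0]) cube([1136, 224, 23]);
translate([210, 328, 23]) cube([1136, 12, 416]);
translate([210, 222, 439]) cube([1136, 224, 23]);


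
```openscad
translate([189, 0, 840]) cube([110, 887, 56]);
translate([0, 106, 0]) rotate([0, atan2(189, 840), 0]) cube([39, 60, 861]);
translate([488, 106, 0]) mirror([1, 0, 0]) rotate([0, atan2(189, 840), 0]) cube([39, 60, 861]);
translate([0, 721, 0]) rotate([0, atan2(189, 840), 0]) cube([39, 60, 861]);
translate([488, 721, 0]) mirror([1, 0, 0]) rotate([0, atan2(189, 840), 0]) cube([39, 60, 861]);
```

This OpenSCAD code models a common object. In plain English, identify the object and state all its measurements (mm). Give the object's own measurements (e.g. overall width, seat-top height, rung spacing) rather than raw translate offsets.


A sawhorse. A 110×887×56 mm beam (x, y, z) sits on two A-frame leg pairs. Each pair is two raked legs of 39×60 mm section (60 mm along y) splaying symmetrically in x. Each leg rises 840 mm vertically over 189 mm of horizontal reach and is 861 mm long along its own axis. Every leg's outer bottom edge rests on the floor and its outer top edge meets a bottom edge of the beam — the left legs (tilting toward +x) meet the beam's −x bottom edge, the right legs (their mirror images, tilting toward −x) meet its +x bottom edge — so the leg tops tuck under the beam, the beam's underside is 840 mm above the floor, and the feet are 488 mm apart outside-to-outside with the beam centred between them. The two leg pairs are set in 106 mm from either end of the beam.


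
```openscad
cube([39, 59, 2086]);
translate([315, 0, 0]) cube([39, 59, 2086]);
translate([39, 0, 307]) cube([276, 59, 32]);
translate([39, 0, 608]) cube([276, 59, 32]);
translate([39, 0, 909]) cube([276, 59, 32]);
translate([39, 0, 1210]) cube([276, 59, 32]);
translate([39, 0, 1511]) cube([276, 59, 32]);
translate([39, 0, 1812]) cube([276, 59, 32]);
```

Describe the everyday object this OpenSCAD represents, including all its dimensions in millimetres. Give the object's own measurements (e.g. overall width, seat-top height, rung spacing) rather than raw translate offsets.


A straight ladder. Two 39×59 mm vertical rails, 2086 mm tall, stand 354 mm apart (outside-to-outside) with their front faces coplanar on the −y side. 6 rungs, each 59 mm deep and 32 mm tall, span between the inner faces of the rails, front faces flush with the rails. The lowest rung's underside is at z = 307 mm and rungs are spaced 301 mm apart (underside to underside).


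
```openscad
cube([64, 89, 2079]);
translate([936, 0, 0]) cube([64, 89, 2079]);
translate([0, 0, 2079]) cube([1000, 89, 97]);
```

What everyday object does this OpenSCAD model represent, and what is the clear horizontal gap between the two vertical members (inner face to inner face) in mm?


A door frame. The clear opening width is 872 mm.

Two 2079 mm tall posts with a header on top — a door frame. The left jamb is 64 mm wide at x = 0; the right jamb starts at x = 936. The clear opening is 936 − 64 = 872 mm.


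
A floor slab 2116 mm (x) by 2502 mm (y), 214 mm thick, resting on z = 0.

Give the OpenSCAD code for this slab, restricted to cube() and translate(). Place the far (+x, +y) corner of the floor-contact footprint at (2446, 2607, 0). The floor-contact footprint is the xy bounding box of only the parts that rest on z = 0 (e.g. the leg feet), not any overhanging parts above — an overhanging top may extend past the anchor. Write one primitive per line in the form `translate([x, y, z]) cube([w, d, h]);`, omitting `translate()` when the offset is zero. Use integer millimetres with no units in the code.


translate([330, 105, 0]) cube([2116, 2502, 214]);


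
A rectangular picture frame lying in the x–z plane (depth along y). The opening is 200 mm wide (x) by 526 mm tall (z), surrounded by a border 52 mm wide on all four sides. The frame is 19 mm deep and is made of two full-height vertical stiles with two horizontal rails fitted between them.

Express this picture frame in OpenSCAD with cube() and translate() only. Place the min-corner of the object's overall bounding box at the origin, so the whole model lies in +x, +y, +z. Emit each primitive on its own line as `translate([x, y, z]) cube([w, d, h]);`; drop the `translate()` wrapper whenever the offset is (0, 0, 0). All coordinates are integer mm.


cube([52, 19, 630]);
translate([252, 0, 0]) cube([52, 19, 630]);
translate([52, 0, 0]) cube([200, 19, 52]);
translate([52, 0, 578]) cube([200, 19, 52]);


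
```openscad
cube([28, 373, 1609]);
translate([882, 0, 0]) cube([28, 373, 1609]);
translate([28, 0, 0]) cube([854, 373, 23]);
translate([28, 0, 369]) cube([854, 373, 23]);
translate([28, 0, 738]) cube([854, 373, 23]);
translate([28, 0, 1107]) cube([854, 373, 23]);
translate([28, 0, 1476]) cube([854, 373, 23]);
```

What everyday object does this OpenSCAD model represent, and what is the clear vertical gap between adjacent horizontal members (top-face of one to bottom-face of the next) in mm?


A bookshelf. The clear shelf gap is 346 mm.

Two tall side panels with 5 horizontal boards between them — a bookshelf. The first two shelf undersides are at z = 0 and z = 369; with shelf thickness 23, the clear gap is 369 − 0 − 23 = 346 mm.


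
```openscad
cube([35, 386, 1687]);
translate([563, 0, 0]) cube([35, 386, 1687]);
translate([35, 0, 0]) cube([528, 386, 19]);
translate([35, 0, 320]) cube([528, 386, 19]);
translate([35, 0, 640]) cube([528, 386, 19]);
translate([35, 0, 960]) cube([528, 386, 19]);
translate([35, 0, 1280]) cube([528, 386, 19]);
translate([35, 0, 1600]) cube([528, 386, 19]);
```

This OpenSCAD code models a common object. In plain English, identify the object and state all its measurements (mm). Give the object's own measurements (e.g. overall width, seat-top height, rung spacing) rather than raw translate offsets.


An open bookshelf. Two side panels, each 35 mm thick, 386 mm deep and 1687 mm tall, stand 598 mm apart (outside-to-outside). Between them sit 6 shelves, each 19 mm thick and 386 mm deep, spanning the full gap between the sides. The bottom shelf rests on the floor (its underside at z = 0) and the clear gap between one shelf's top and the next shelf's underside is 301 mm.


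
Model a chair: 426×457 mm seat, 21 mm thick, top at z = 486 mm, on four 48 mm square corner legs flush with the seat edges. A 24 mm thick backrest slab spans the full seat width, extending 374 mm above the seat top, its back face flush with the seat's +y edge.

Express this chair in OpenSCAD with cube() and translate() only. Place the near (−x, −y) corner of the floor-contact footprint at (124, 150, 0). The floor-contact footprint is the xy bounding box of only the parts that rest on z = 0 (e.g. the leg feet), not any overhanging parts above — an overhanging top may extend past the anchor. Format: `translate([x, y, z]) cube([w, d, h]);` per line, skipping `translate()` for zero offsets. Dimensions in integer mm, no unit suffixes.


translate([124, 150, 465]) cube([426, 457, 21]);
translate([124, 150, 0]) cube([48, 48, 465]);
translate([502, 150, 0]) cube([48, 48, 465]);
translate([124, 559, 0]) cube([48, 48, 465]);
translate([502, 559, 0]) cube([48, 48, 465]);
translate([124, 583, 486]) cube([426, 24, 374]);


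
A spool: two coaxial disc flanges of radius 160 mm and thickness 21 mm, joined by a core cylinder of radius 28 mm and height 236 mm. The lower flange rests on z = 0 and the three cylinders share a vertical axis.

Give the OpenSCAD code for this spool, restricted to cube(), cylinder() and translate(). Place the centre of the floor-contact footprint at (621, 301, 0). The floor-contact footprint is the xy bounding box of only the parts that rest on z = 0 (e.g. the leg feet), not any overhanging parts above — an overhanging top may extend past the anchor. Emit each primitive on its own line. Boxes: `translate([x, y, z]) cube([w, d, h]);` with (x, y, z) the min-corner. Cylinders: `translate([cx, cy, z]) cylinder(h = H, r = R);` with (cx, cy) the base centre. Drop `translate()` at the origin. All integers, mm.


translate([621, 301, 0]) cylinder(h = 21, r = 160);
translate([621, 301, 21]) cylinder(h = 236, r = 28);
translate([621, 301, 257]) cylinder(h = 21, r = 160);


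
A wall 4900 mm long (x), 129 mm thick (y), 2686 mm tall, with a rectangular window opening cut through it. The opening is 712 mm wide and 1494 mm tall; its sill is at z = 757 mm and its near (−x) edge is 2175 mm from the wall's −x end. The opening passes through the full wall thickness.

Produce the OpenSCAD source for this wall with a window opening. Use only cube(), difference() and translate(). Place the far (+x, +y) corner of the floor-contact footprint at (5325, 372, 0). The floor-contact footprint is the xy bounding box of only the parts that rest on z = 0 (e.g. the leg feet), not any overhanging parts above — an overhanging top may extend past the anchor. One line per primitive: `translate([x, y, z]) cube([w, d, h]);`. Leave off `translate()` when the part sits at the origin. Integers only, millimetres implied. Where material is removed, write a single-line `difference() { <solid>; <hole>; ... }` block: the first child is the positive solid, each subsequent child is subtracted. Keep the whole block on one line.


difference() { translate([425, 243, 0]) cube([4900, 129, 2686]); translate([2600, 243, 757]) cube([712, 129, 1494]); }
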